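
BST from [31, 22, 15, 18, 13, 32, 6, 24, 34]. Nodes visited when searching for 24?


BST root = 31
Search for 24: compare at each node
Path: [31, 22, 24]


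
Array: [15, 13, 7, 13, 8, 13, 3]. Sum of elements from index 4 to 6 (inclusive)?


Prefix sums: [0, 15, 28, 35, 48, 56, 69, 72]
Sum[4..6] = prefix[7] - prefix[4] = 72 - 48 = 24


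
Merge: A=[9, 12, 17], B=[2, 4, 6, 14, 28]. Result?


Compare heads, take smaller each step.
Merged: [2, 4, 6, 9, 12, 14, 17, 28]


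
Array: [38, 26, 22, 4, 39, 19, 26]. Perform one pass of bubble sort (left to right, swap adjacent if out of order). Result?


After one pass: [26, 22, 4, 38, 19, 26, 39]


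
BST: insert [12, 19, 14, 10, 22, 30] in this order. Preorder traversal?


Root = 12; build tree by BST insertion.
Preorder traversal: [12, 10, 19, 14, 22, 30]


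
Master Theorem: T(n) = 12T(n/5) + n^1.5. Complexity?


a=12, b=5, c=1.5. log_5(12)=1.544 > c=1.5. Case 1: O(n^log_b(a)) = O(n^1.544)
Complexity: O(n^1.544)


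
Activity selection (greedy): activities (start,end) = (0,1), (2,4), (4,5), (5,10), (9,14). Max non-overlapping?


Greedy: pick earliest-ending, then skip overlaps.
Selected (4 activities): [(0, 1), (2, 4), (4, 5), (5, 10)]


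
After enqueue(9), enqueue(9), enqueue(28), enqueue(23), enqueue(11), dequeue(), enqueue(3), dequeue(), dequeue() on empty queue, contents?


enqueue(9) -> [9]
enqueue(9) -> [9, 9]
enqueue(28) -> [9, 9, 28]
enqueue(23) -> [9, 9, 28, 23]
enqueue(11) -> [9, 9, 28, 23, 11]
dequeue() returns 9 -> [9, 28, 23, 11]
enqueue(3) -> [9, 28, 23, 11, 3]
dequeue() returns 9 -> [28, 23, 11, 3]
dequeue() returns 28 -> [23, 11, 3]
Final queue (front to back): [23, 11, 3]


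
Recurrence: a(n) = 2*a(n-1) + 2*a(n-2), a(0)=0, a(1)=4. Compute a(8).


Build bottom-up:
...a(6)=480, a(7)=1312, a(8)=2*1312+2*480=3584


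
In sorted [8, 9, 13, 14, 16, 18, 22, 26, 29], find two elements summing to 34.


Two pointers: lo=0, hi=8
Found pair: (8, 26) summing to 34


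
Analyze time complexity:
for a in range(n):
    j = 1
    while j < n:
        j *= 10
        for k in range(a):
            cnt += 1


Per nesting level: O(n) * O(log n) * O(n) [triangular over a] = O(n^2 log n)
Complexity: O(n^2 log n)


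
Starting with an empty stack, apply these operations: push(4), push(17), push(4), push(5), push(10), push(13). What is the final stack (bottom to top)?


push(4) -> [4]
push(17) -> [4, 17]
push(4) -> [4, 17, 4]
push(5) -> [4, 17, 4, 5]
push(10) -> [4, 17, 4, 5, 10]
push(13) -> [4, 17, 4, 5, 10, 13]
Final stack (bottom to top): [4, 17, 4, 5, 10, 13]


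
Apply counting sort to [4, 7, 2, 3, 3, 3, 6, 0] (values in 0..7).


Count array: [1, 0, 1, 3, 1, 0, 1, 1]
Reconstruct: [0, 2, 3, 3, 3, 4, 6, 7]


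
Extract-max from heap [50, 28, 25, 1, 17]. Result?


Max = 50
Replace root with last, heapify down
Resulting heap: [28, 17, 25, 1]


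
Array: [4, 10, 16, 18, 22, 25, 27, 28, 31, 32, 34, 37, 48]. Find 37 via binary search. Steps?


Search for 37:
[0,12] mid=6 arr[6]=27
[7,12] mid=9 arr[9]=32
[10,12] mid=11 arr[11]=37
Total: 3 comparisons


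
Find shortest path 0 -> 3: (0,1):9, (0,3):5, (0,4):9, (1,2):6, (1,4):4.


Dijkstra from 0:
Distances: {0: 0, 1: 9, 2: 15, 3: 5, 4: 9}
Shortest distance to 3 = 5, path = [0, 3]


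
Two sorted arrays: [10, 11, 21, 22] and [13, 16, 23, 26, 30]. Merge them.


Compare heads, take smaller each step.
Merged: [10, 11, 13, 16, 21, 22, 23, 26, 30]


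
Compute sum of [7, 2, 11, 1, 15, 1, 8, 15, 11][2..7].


Prefix sums: [0, 7, 9, 20, 21, 36, 37, 45, 60, 71]
Sum[2..7] = prefix[8] - prefix[2] = 60 - 9 = 51


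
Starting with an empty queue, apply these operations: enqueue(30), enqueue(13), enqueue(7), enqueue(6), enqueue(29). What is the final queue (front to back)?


enqueue(30) -> [30]
enqueue(13) -> [30, 13]
enqueue(7) -> [30, 13, 7]
enqueue(6) -> [30, 13, 7, 6]
enqueue(29) -> [30, 13, 7, 6, 29]
Final queue (front to back): [30, 13, 7, 6, 29]


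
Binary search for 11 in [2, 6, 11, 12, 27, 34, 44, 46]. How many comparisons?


Search for 11:
[0,7] mid=3 arr[3]=12
[0,2] mid=1 arr[1]=6
[2,2] mid=2 arr[2]=11
Total: 3 comparisons


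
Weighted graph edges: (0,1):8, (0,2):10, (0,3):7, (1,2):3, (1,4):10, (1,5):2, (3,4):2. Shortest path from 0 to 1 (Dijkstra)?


Dijkstra from 0:
Distances: {0: 0, 1: 8, 2: 10, 3: 7, 4: 9, 5: 10}
Shortest distance to 1 = 8, path = [0, 1]


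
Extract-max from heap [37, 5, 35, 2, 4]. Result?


Max = 37
Replace root with last, heapify down
Resulting heap: [35, 5, 4, 2]


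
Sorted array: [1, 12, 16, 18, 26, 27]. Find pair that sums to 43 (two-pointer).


Two pointers: lo=0, hi=5
Found pair: (16, 27) summing to 43


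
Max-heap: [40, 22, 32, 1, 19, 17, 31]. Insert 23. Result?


Append 23: [40, 22, 32, 1, 19, 17, 31, 23]
Bubble up: swap idx 7(23) with idx 3(1); swap idx 3(23) with idx 1(22)
Result: [40, 23, 32, 22, 19, 17, 31, 1]


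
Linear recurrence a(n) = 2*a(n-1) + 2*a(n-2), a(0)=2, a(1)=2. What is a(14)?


Build bottom-up:
...a(12)=172928, a(13)=472448, a(14)=2*472448+2*172928=1290752


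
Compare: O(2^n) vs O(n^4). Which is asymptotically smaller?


quartic grows slower than exponential
O(n^4) is asymptotically smaller; O(2^n) grows faster


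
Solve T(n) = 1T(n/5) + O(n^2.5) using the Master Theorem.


a=1, b=5, c=2.5. log_5(1)=0 < c=2.5. Case 3: O(n^c) = O(n^2.500)
Complexity: O(n^2.500)


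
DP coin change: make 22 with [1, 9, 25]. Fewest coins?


dp[0]=0; dp[i]=1+min(dp[i-c] for c in coins)
...dp[17]=9, dp[18]=2, dp[19]=3, dp[20]=4, dp[21]=5, dp[22]=6
Minimum coins for 22 = 6


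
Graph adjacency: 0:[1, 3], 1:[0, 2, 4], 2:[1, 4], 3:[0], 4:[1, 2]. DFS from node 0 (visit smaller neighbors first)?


DFS stack-based: start with [0]
Visit order: [0, 1, 2, 4, 3]


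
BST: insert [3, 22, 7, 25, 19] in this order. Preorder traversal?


Root = 3; build tree by BST insertion.
Preorder traversal: [3, 22, 7, 19, 25]


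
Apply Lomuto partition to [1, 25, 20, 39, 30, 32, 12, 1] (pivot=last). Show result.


Elements <= 1 go left of pivot.
Result: [1, 1, 20, 39, 30, 32, 12, 25], pivot at index 1


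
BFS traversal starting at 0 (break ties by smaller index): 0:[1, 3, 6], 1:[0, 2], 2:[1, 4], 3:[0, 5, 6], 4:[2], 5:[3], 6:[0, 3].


BFS queue: start with [0]
Visit order: [0, 1, 3, 6, 2, 5, 4]


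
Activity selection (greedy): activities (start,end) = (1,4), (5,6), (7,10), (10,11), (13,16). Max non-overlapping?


Greedy: pick earliest-ending, then skip overlaps.
Selected (5 activities): [(1, 4), (5, 6), (7, 10), (10, 11), (13, 16)]


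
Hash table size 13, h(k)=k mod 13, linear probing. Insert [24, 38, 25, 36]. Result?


Insertions: 24->slot 11; 38->slot 12; 25->slot 0; 36->slot 10
Table: [25, None, None, None, None, None, None, None, None, None, 36, 24, 38]


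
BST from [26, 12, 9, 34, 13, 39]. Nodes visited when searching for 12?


BST root = 26
Search for 12: compare at each node
Path: [26, 12]


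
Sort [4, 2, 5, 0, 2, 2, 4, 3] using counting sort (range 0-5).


Count array: [1, 0, 3, 1, 2, 1]
Reconstruct: [0, 2, 2, 2, 3, 4, 4, 5]


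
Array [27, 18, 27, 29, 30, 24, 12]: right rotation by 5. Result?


Right rotate by 5: [27, 29, 30, 24, 12, 27, 18]


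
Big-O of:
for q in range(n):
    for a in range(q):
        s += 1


Per nesting level: O(n) * O(n) [triangular over q] = O(n^2)
Complexity: O(n^2)


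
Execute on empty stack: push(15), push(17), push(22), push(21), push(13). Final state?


push(15) -> [15]
push(17) -> [15, 17]
push(22) -> [15, 17, 22]
push(21) -> [15, 17, 22, 21]
push(13) -> [15, 17, 22, 21, 13]
Final stack (bottom to top): [15, 17, 22, 21, 13]


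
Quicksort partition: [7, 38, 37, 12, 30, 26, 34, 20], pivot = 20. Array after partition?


Elements <= 20 go left of pivot.
Result: [7, 12, 20, 38, 30, 26, 34, 37], pivot at index 2


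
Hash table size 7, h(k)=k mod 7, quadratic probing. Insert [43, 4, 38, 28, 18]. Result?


Insertions: 43->slot 1; 4->slot 4; 38->slot 3; 28->slot 0; 18->slot 5
Table: [28, 43, None, 38, 4, 18, None]


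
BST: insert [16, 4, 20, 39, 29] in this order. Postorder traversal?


Root = 16; build tree by BST insertion.
Postorder traversal: [4, 29, 39, 20, 16]


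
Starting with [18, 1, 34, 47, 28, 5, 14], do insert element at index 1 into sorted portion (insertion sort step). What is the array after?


After one pass: [1, 18, 34, 47, 28, 5, 14]


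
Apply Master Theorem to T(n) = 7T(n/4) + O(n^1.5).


a=7, b=4, c=1.5. log_4(7)=1.404 < c=1.5. Case 3: O(n^c) = O(n^1.500)
Complexity: O(n^1.500)


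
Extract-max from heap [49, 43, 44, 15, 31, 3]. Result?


Max = 49
Replace root with last, heapify down
Resulting heap: [44, 43, 3, 15, 31]


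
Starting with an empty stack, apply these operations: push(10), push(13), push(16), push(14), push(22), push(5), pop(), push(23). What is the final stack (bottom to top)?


push(10) -> [10]
push(13) -> [10, 13]
push(16) -> [10, 13, 16]
push(14) -> [10, 13, 16, 14]
push(22) -> [10, 13, 16, 14, 22]
push(5) -> [10, 13, 16, 14, 22, 5]
pop() returns 5 -> [10, 13, 16, 14, 22]
push(23) -> [10, 13, 16, 14, 22, 23]
Final stack (bottom to top): [10, 13, 16, 14, 22, 23]


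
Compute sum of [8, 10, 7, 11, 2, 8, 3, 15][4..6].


Prefix sums: [0, 8, 18, 25, 36, 38, 46, 49, 64]
Sum[4..6] = prefix[7] - prefix[4] = 49 - 36 = 13


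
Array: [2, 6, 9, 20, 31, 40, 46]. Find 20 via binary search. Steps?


Search for 20:
[0,6] mid=3 arr[3]=20
Total: 1 comparisons


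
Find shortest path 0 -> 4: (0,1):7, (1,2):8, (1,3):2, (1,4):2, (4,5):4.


Dijkstra from 0:
Distances: {0: 0, 1: 7, 2: 15, 3: 9, 4: 9, 5: 13}
Shortest distance to 4 = 9, path = [0, 1, 4]


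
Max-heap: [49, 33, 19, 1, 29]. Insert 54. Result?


Append 54: [49, 33, 19, 1, 29, 54]
Bubble up: swap idx 5(54) with idx 2(19); swap idx 2(54) with idx 0(49)
Result: [54, 33, 49, 1, 29, 19]


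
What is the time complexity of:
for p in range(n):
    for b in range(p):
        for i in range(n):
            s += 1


Per nesting level: O(n) * O(n) [triangular over p] * O(n) = O(n^3)
Complexity: O(n^3)


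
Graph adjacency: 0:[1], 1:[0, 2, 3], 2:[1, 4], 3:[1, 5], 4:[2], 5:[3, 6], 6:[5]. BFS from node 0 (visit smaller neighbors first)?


BFS queue: start with [0]
Visit order: [0, 1, 2, 3, 4, 5, 6]


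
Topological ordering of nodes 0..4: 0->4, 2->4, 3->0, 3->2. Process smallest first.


Kahn's algorithm, process smallest node first
Order: [1, 3, 0, 2, 4]


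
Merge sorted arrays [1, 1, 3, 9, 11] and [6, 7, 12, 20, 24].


Compare heads, take smaller each step.
Merged: [1, 1, 3, 6, 7, 9, 11, 12, 20, 24]


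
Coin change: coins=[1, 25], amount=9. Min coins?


dp[0]=0; dp[i]=1+min(dp[i-c] for c in coins)
...dp[4]=4, dp[5]=5, dp[6]=6, dp[7]=7, dp[8]=8, dp[9]=9
Minimum coins for 9 = 9


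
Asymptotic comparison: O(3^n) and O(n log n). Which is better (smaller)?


linearithmic grows slower than exponential (base 3)
O(n log n) is asymptotically smaller; O(3^n) grows faster


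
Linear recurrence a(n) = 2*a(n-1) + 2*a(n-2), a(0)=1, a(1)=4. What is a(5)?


Build bottom-up:
...a(3)=28, a(4)=76, a(5)=2*76+2*28=208


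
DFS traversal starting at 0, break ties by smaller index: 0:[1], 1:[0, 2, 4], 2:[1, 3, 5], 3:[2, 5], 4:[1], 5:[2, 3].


DFS stack-based: start with [0]
Visit order: [0, 1, 2, 3, 5, 4]


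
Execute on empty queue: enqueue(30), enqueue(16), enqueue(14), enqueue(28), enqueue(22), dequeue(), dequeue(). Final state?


enqueue(30) -> [30]
enqueue(16) -> [30, 16]
enqueue(14) -> [30, 16, 14]
enqueue(28) -> [30, 16, 14, 28]
enqueue(22) -> [30, 16, 14, 28, 22]
dequeue() returns 30 -> [16, 14, 28, 22]
dequeue() returns 16 -> [14, 28, 22]
Final queue (front to back): [14, 28, 22]


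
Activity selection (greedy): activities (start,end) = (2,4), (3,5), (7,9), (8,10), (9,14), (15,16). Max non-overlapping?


Greedy: pick earliest-ending, then skip overlaps.
Selected (4 activities): [(2, 4), (7, 9), (9, 14), (15, 16)]


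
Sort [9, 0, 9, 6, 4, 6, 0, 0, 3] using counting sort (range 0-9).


Count array: [3, 0, 0, 1, 1, 0, 2, 0, 0, 2]
Reconstruct: [0, 0, 0, 3, 4, 6, 6, 9, 9]


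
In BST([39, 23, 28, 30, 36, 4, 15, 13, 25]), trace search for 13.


BST root = 39
Search for 13: compare at each node
Path: [39, 23, 4, 15, 13]


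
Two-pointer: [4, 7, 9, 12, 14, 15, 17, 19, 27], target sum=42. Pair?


Two pointers: lo=0, hi=8
Found pair: (15, 27) summing to 42


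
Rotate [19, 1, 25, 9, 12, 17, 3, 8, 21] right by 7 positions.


Right rotate by 7: [25, 9, 12, 17, 3, 8, 21, 19, 1]


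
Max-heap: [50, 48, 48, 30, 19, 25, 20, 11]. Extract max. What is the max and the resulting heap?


Max = 50
Replace root with last, heapify down
Resulting heap: [48, 30, 48, 11, 19, 25, 20]


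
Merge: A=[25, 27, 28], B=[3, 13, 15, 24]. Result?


Compare heads, take smaller each step.
Merged: [3, 13, 15, 24, 25, 27, 28]


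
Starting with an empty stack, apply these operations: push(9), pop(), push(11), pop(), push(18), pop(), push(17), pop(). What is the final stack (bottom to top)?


push(9) -> [9]
pop() returns 9 -> []
push(11) -> [11]
pop() returns 11 -> []
push(18) -> [18]
pop() returns 18 -> []
push(17) -> [17]
pop() returns 17 -> []
Final stack (bottom to top): []


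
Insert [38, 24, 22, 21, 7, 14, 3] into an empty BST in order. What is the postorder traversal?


Root = 38; build tree by BST insertion.
Postorder traversal: [3, 14, 7, 21, 22, 24, 38]


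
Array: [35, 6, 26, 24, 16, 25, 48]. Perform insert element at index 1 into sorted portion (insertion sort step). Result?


After one pass: [6, 35, 26, 24, 16, 25, 48]


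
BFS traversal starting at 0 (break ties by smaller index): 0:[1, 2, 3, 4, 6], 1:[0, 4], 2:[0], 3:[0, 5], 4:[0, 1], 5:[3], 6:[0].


BFS queue: start with [0]
Visit order: [0, 1, 2, 3, 4, 6, 5]


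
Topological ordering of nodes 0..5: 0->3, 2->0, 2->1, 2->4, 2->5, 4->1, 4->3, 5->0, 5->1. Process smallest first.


Kahn's algorithm, process smallest node first
Order: [2, 4, 5, 0, 1, 3]


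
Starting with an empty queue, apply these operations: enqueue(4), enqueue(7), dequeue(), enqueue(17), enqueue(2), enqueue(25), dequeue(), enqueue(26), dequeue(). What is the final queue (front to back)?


enqueue(4) -> [4]
enqueue(7) -> [4, 7]
dequeue() returns 4 -> [7]
enqueue(17) -> [7, 17]
enqueue(2) -> [7, 17, 2]
enqueue(25) -> [7, 17, 2, 25]
dequeue() returns 7 -> [17, 2, 25]
enqueue(26) -> [17, 2, 25, 26]
dequeue() returns 17 -> [2, 25, 26]
Final queue (front to back): [2, 25, 26]


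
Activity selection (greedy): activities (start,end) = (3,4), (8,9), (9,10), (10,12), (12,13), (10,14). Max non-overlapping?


Greedy: pick earliest-ending, then skip overlaps.
Selected (5 activities): [(3, 4), (8, 9), (9, 10), (10, 12), (12, 13)]


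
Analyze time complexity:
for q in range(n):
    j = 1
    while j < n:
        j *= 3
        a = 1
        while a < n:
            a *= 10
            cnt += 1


Per nesting level: O(n) * O(log n) * O(log n) = O(n (log n)^2)
Complexity: O(n (log n)^2)


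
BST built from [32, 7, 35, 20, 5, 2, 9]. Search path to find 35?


BST root = 32
Search for 35: compare at each node
Path: [32, 35]


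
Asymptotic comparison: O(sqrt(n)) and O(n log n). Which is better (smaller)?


sublinear grows slower than linearithmic
O(sqrt(n)) is asymptotically smaller; O(n log n) grows faster


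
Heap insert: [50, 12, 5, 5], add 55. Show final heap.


Append 55: [50, 12, 5, 5, 55]
Bubble up: swap idx 4(55) with idx 1(12); swap idx 1(55) with idx 0(50)
Result: [55, 50, 5, 5, 12]


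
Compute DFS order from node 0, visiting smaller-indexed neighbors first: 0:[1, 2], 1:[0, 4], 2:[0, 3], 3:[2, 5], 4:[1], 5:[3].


DFS stack-based: start with [0]
Visit order: [0, 1, 4, 2, 3, 5]


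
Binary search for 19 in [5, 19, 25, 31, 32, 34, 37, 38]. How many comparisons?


Search for 19:
[0,7] mid=3 arr[3]=31
[0,2] mid=1 arr[1]=19
Total: 2 comparisons


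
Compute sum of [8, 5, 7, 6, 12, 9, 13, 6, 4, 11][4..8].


Prefix sums: [0, 8, 13, 20, 26, 38, 47, 60, 66, 70, 81]
Sum[4..8] = prefix[9] - prefix[4] = 70 - 26 = 44


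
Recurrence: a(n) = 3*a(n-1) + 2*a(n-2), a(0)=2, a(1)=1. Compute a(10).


Build bottom-up:
...a(8)=13331, a(9)=47479, a(10)=3*47479+2*13331=169099


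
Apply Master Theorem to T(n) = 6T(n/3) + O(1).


a=6, b=3, c=0. log_3(6)=1.631 > c=0. Case 1: O(n^log_b(a)) = O(n^1.631)
Complexity: O(n^1.631)


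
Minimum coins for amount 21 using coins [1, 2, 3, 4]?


dp[0]=0; dp[i]=1+min(dp[i-c] for c in coins)
...dp[16]=4, dp[17]=5, dp[18]=5, dp[19]=5, dp[20]=5, dp[21]=6
Minimum coins for 21 = 6


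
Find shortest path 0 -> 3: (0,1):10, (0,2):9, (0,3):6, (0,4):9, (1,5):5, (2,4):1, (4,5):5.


Dijkstra from 0:
Distances: {0: 0, 1: 10, 2: 9, 3: 6, 4: 9, 5: 14}
Shortest distance to 3 = 6, path = [0, 3]


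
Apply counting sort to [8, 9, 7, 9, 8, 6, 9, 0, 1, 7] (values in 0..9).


Count array: [1, 1, 0, 0, 0, 0, 1, 2, 2, 3]
Reconstruct: [0, 1, 6, 7, 7, 8, 8, 9, 9, 9]


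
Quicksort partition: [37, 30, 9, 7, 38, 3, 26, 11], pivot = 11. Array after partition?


Elements <= 11 go left of pivot.
Result: [9, 7, 3, 11, 38, 37, 26, 30], pivot at index 3


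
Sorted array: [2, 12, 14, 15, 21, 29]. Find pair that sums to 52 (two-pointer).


Two pointers: lo=0, hi=5
No pair sums to 52


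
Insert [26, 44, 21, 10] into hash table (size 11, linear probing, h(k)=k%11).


Insertions: 26->slot 4; 44->slot 0; 21->slot 10; 10->slot 1
Table: [44, 10, None, None, 26, None, None, None, None, None, 21]


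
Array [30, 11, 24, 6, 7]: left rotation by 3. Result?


Left rotate by 3: [6, 7, 30, 11, 24]


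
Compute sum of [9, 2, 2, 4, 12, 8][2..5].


Prefix sums: [0, 9, 11, 13, 17, 29, 37]
Sum[2..5] = prefix[6] - prefix[2] = 37 - 11 = 26


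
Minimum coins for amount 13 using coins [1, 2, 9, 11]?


dp[0]=0; dp[i]=1+min(dp[i-c] for c in coins)
...dp[8]=4, dp[9]=1, dp[10]=2, dp[11]=1, dp[12]=2, dp[13]=2
Minimum coins for 13 = 2


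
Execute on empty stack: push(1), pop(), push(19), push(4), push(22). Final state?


push(1) -> [1]
pop() returns 1 -> []
push(19) -> [19]
push(4) -> [19, 4]
push(22) -> [19, 4, 22]
Final stack (bottom to top): [19, 4, 22]


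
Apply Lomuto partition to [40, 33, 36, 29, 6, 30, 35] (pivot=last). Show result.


Elements <= 35 go left of pivot.
Result: [33, 29, 6, 30, 35, 40, 36], pivot at index 4


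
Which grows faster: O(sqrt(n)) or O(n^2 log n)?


sublinear grows slower than n^2 log n
O(sqrt(n)) is asymptotically smaller; O(n^2 log n) grows faster


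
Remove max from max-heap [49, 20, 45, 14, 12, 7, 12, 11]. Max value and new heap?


Max = 49
Replace root with last, heapify down
Resulting heap: [45, 20, 12, 14, 12, 7, 11]


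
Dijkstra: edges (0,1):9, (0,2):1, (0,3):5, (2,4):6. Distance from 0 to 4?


Dijkstra from 0:
Distances: {0: 0, 1: 9, 2: 1, 3: 5, 4: 7}
Shortest distance to 4 = 7, path = [0, 2, 4]


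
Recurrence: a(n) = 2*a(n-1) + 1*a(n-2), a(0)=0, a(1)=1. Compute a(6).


Build bottom-up:
...a(4)=12, a(5)=29, a(6)=2*29+1*12=70


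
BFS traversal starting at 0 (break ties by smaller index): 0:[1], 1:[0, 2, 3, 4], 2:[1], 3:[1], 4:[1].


BFS queue: start with [0]
Visit order: [0, 1, 2, 3, 4]


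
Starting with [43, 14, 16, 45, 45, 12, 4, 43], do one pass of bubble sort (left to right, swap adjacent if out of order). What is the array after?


After one pass: [14, 16, 43, 45, 12, 4, 43, 45]


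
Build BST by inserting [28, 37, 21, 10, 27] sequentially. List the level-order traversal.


Root = 28; build tree by BST insertion.
Level-Order traversal: [28, 21, 37, 10, 27]


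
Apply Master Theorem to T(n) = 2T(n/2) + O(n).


a=2, b=2, c=1. log_2(2)=1 = c=1. Case 2: O(n^c log n) = O(n log n)
Complexity: O(n log n)


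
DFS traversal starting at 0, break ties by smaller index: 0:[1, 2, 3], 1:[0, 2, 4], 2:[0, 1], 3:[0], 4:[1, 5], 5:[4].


DFS stack-based: start with [0]
Visit order: [0, 1, 2, 4, 5, 3]


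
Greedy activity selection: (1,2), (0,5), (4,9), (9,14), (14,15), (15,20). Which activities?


Greedy: pick earliest-ending, then skip overlaps.
Selected (5 activities): [(1, 2), (4, 9), (9, 14), (14, 15), (15, 20)]


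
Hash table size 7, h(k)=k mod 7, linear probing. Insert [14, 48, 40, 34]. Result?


Insertions: 14->slot 0; 48->slot 6; 40->slot 5; 34->slot 1
Table: [14, 34, None, None, None, 40, 48]


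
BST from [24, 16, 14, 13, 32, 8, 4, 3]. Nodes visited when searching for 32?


BST root = 24
Search for 32: compare at each node
Path: [24, 32]


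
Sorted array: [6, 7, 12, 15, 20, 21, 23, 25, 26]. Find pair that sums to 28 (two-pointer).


Two pointers: lo=0, hi=8
Found pair: (7, 21) summing to 28


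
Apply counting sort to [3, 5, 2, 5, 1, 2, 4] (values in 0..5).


Count array: [0, 1, 2, 1, 1, 2]
Reconstruct: [1, 2, 2, 3, 4, 5, 5]


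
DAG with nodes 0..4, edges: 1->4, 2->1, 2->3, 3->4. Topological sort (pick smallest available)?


Kahn's algorithm, process smallest node first
Order: [0, 2, 1, 3, 4]


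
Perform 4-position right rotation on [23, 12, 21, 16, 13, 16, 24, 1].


Right rotate by 4: [13, 16, 24, 1, 23, 12, 21, 16]


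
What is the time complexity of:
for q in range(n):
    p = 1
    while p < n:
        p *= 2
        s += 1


Per nesting level: O(n) * O(log n) = O(n log n)
Complexity: O(n log n)


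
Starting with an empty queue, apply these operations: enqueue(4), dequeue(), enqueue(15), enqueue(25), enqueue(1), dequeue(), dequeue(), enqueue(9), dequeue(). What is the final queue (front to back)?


enqueue(4) -> [4]
dequeue() returns 4 -> []
enqueue(15) -> [15]
enqueue(25) -> [15, 25]
enqueue(1) -> [15, 25, 1]
dequeue() returns 15 -> [25, 1]
dequeue() returns 25 -> [1]
enqueue(9) -> [1, 9]
dequeue() returns 1 -> [9]
Final queue (front to back): [9]


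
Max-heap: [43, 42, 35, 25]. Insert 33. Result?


Append 33: [43, 42, 35, 25, 33]
Bubble up: no swaps needed
Result: [43, 42, 35, 25, 33]


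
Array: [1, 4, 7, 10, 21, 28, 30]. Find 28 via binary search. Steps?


Search for 28:
[0,6] mid=3 arr[3]=10
[4,6] mid=5 arr[5]=28
Total: 2 comparisons


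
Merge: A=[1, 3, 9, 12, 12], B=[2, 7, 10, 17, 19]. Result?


Compare heads, take smaller each step.
Merged: [1, 2, 3, 7, 9, 10, 12, 12, 17, 19]


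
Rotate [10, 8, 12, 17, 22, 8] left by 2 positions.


Left rotate by 2: [12, 17, 22, 8, 10, 8]


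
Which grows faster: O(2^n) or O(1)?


constant grows slower than exponential
O(1) is asymptotically smaller; O(2^n) grows faster


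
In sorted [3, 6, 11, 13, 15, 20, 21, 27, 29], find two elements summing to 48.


Two pointers: lo=0, hi=8
Found pair: (21, 27) summing to 48


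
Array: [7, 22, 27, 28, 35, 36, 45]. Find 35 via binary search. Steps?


Search for 35:
[0,6] mid=3 arr[3]=28
[4,6] mid=5 arr[5]=36
[4,4] mid=4 arr[4]=35
Total: 3 comparisons


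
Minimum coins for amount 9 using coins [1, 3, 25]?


dp[0]=0; dp[i]=1+min(dp[i-c] for c in coins)
...dp[4]=2, dp[5]=3, dp[6]=2, dp[7]=3, dp[8]=4, dp[9]=3
Minimum coins for 9 = 3


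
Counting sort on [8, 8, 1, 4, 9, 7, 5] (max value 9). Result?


Count array: [0, 1, 0, 0, 1, 1, 0, 1, 2, 1]
Reconstruct: [1, 4, 5, 7, 8, 8, 9]


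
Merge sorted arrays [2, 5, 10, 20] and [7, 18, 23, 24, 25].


Compare heads, take smaller each step.
Merged: [2, 5, 7, 10, 18, 20, 23, 24, 25]


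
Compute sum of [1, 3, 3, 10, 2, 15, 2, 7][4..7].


Prefix sums: [0, 1, 4, 7, 17, 19, 34, 36, 43]
Sum[4..7] = prefix[8] - prefix[4] = 43 - 17 = 26


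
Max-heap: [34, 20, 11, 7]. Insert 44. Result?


Append 44: [34, 20, 11, 7, 44]
Bubble up: swap idx 4(44) with idx 1(20); swap idx 1(44) with idx 0(34)
Result: [44, 34, 11, 7, 20]


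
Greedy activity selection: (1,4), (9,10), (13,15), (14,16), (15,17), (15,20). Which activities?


Greedy: pick earliest-ending, then skip overlaps.
Selected (4 activities): [(1, 4), (9, 10), (13, 15), (15, 17)]


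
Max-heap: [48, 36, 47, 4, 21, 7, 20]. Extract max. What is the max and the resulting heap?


Max = 48
Replace root with last, heapify down
Resulting heap: [47, 36, 20, 4, 21, 7]


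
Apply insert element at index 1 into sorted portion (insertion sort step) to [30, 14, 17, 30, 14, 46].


After one pass: [14, 30, 17, 30, 14, 46]


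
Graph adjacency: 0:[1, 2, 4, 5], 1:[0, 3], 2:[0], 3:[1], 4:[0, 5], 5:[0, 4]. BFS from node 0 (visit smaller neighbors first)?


BFS queue: start with [0]
Visit order: [0, 1, 2, 4, 5, 3]


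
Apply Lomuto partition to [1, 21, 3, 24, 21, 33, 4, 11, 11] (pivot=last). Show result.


Elements <= 11 go left of pivot.
Result: [1, 3, 4, 11, 11, 33, 21, 24, 21], pivot at index 4


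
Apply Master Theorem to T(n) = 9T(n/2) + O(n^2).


a=9, b=2, c=2. log_2(9)=3.170 > c=2. Case 1: O(n^log_b(a)) = O(n^3.170)
Complexity: O(n^3.170)


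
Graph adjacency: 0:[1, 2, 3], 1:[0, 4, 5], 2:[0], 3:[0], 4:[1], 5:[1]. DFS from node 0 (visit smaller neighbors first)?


DFS stack-based: start with [0]
Visit order: [0, 1, 4, 5, 2, 3]


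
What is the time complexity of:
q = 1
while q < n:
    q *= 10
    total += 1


Per nesting level: O(log n) = O(log n)
Complexity: O(log n)


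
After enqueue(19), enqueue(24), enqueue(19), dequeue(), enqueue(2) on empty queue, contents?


enqueue(19) -> [19]
enqueue(24) -> [19, 24]
enqueue(19) -> [19, 24, 19]
dequeue() returns 19 -> [24, 19]
enqueue(2) -> [24, 19, 2]
Final queue (front to back): [24, 19, 2]


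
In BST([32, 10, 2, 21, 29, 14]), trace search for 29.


BST root = 32
Search for 29: compare at each node
Path: [32, 10, 21, 29]


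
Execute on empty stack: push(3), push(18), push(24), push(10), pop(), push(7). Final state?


push(3) -> [3]
push(18) -> [3, 18]
push(24) -> [3, 18, 24]
push(10) -> [3, 18, 24, 10]
pop() returns 10 -> [3, 18, 24]
push(7) -> [3, 18, 24, 7]
Final stack (bottom to top): [3, 18, 24, 7]


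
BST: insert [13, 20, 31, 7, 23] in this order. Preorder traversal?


Root = 13; build tree by BST insertion.
Preorder traversal: [13, 7, 20, 31, 23]


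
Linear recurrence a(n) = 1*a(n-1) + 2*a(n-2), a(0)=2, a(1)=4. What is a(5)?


Build bottom-up:
...a(3)=16, a(4)=32, a(5)=1*32+2*16=64


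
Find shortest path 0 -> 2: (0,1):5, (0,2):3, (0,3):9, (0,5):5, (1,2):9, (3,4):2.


Dijkstra from 0:
Distances: {0: 0, 1: 5, 2: 3, 3: 9, 4: 11, 5: 5}
Shortest distance to 2 = 3, path = [0, 2]


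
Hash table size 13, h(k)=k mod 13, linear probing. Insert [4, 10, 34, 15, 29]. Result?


Insertions: 4->slot 4; 10->slot 10; 34->slot 8; 15->slot 2; 29->slot 3
Table: [None, None, 15, 29, 4, None, None, None, 34, None, 10, None, None]


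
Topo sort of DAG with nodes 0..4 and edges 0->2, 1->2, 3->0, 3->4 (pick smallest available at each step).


Kahn's algorithm, process smallest node first
Order: [1, 3, 0, 2, 4]


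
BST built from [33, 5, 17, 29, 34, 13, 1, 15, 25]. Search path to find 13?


BST root = 33
Search for 13: compare at each node
Path: [33, 5, 17, 13]


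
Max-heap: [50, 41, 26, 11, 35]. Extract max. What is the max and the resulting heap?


Max = 50
Replace root with last, heapify down
Resulting heap: [41, 35, 26, 11]


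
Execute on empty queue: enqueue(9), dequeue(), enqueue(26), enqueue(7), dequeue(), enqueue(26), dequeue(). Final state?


enqueue(9) -> [9]
dequeue() returns 9 -> []
enqueue(26) -> [26]
enqueue(7) -> [26, 7]
dequeue() returns 26 -> [7]
enqueue(26) -> [7, 26]
dequeue() returns 7 -> [26]
Final queue (front to back): [26]


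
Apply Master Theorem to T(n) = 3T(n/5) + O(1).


a=3, b=5, c=0. log_5(3)=0.683 > c=0. Case 1: O(n^log_b(a)) = O(n^0.683)
Complexity: O(n^0.683)


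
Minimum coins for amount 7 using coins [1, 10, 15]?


dp[0]=0; dp[i]=1+min(dp[i-c] for c in coins)
...dp[2]=2, dp[3]=3, dp[4]=4, dp[5]=5, dp[6]=6, dp[7]=7
Minimum coins for 7 = 7


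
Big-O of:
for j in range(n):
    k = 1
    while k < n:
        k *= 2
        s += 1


Per nesting level: O(n) * O(log n) = O(n log n)
Complexity: O(n log n)


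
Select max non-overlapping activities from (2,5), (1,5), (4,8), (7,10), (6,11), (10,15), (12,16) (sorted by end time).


Greedy: pick earliest-ending, then skip overlaps.
Selected (3 activities): [(2, 5), (7, 10), (10, 15)]


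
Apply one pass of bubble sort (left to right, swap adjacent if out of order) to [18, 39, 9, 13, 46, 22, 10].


After one pass: [18, 9, 13, 39, 22, 10, 46]


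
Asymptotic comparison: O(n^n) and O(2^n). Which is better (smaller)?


exponential grows slower than n^n
O(2^n) is asymptotically smaller; O(n^n) grows faster


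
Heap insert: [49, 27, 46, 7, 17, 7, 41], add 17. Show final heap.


Append 17: [49, 27, 46, 7, 17, 7, 41, 17]
Bubble up: swap idx 7(17) with idx 3(7)
Result: [49, 27, 46, 17, 17, 7, 41, 7]


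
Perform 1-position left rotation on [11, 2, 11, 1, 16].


Left rotate by 1: [2, 11, 1, 16, 11]


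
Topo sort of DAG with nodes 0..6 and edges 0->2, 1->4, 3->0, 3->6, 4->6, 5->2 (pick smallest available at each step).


Kahn's algorithm, process smallest node first
Order: [1, 3, 0, 4, 5, 2, 6]


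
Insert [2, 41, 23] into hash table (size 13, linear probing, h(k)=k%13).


Insertions: 2->slot 2; 41->slot 3; 23->slot 10
Table: [None, None, 2, 41, None, None, None, None, None, None, 23, None, None]


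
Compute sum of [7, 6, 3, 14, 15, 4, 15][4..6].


Prefix sums: [0, 7, 13, 16, 30, 45, 49, 64]
Sum[4..6] = prefix[7] - prefix[4] = 64 - 30 = 34


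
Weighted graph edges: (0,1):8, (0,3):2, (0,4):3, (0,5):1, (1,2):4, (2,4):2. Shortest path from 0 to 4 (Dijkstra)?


Dijkstra from 0:
Distances: {0: 0, 1: 8, 2: 5, 3: 2, 4: 3, 5: 1}
Shortest distance to 4 = 3, path = [0, 4]


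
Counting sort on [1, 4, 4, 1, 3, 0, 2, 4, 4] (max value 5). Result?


Count array: [1, 2, 1, 1, 4, 0]
Reconstruct: [0, 1, 1, 2, 3, 4, 4, 4, 4]


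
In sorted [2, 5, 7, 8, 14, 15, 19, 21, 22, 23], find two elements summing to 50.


Two pointers: lo=0, hi=9
No pair sums to 50


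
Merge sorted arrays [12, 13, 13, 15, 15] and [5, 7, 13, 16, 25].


Compare heads, take smaller each step.
Merged: [5, 7, 12, 13, 13, 13, 15, 15, 16, 25]


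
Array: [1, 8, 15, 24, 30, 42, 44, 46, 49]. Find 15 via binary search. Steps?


Search for 15:
[0,8] mid=4 arr[4]=30
[0,3] mid=1 arr[1]=8
[2,3] mid=2 arr[2]=15
Total: 3 comparisons


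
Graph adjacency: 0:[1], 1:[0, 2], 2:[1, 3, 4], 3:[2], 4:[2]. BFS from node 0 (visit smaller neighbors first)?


BFS queue: start with [0]
Visit order: [0, 1, 2, 3, 4]


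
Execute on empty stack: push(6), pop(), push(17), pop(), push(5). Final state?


push(6) -> [6]
pop() returns 6 -> []
push(17) -> [17]
pop() returns 17 -> []
push(5) -> [5]
Final stack (bottom to top): [5]


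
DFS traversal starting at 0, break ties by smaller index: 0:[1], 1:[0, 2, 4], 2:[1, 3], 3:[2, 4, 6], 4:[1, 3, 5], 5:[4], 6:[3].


DFS stack-based: start with [0]
Visit order: [0, 1, 2, 3, 4, 5, 6]


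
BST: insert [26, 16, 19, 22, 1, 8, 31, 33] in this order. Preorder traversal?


Root = 26; build tree by BST insertion.
Preorder traversal: [26, 16, 1, 8, 19, 22, 31, 33]


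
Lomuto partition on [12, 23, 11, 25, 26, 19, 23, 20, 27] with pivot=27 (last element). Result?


Elements <= 27 go left of pivot.
Result: [12, 23, 11, 25, 26, 19, 23, 20, 27], pivot at index 8


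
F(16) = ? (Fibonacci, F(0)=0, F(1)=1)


F(n)=F(n-1)+F(n-2)
...F(14)=377, F(15)=610, F(16)=987


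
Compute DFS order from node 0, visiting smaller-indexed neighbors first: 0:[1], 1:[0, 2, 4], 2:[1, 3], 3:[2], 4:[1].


DFS stack-based: start with [0]
Visit order: [0, 1, 2, 3, 4]


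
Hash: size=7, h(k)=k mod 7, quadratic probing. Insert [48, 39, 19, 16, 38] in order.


Insertions: 48->slot 6; 39->slot 4; 19->slot 5; 16->slot 2; 38->slot 3
Table: [None, None, 16, 38, 39, 19, 48]


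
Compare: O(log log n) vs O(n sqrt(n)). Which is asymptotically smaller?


double-logarithmic grows slower than n^1.5
O(log log n) is asymptotically smaller; O(n sqrt(n)) grows faster


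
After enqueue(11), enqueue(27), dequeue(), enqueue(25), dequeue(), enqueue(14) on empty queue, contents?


enqueue(11) -> [11]
enqueue(27) -> [11, 27]
dequeue() returns 11 -> [27]
enqueue(25) -> [27, 25]
dequeue() returns 27 -> [25]
enqueue(14) -> [25, 14]
Final queue (front to back): [25, 14]


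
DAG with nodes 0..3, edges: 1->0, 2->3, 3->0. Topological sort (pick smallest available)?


Kahn's algorithm, process smallest node first
Order: [1, 2, 3, 0]


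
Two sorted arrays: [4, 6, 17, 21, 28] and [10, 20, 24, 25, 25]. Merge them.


Compare heads, take smaller each step.
Merged: [4, 6, 10, 17, 20, 21, 24, 25, 25, 28]


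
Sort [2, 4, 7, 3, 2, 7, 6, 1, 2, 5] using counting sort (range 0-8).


Count array: [0, 1, 3, 1, 1, 1, 1, 2, 0]
Reconstruct: [1, 2, 2, 2, 3, 4, 5, 6, 7, 7]


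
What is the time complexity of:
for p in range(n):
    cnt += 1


Per nesting level: O(n) = O(n)
Complexity: O(n)


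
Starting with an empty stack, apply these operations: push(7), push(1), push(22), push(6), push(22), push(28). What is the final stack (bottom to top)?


push(7) -> [7]
push(1) -> [7, 1]
push(22) -> [7, 1, 22]
push(6) -> [7, 1, 22, 6]
push(22) -> [7, 1, 22, 6, 22]
push(28) -> [7, 1, 22, 6, 22, 28]
Final stack (bottom to top): [7, 1, 22, 6, 22, 28]


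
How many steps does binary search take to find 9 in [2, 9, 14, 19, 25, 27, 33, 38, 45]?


Search for 9:
[0,8] mid=4 arr[4]=25
[0,3] mid=1 arr[1]=9
Total: 2 comparisons


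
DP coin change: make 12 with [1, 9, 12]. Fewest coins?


dp[0]=0; dp[i]=1+min(dp[i-c] for c in coins)
...dp[7]=7, dp[8]=8, dp[9]=1, dp[10]=2, dp[11]=3, dp[12]=1
Minimum coins for 12 = 1


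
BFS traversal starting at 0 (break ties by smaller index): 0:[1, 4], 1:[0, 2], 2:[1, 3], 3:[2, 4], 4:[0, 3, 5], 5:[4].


BFS queue: start with [0]
Visit order: [0, 1, 4, 2, 3, 5]


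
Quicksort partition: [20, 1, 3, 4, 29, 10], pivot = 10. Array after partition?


Elements <= 10 go left of pivot.
Result: [1, 3, 4, 10, 29, 20], pivot at index 3


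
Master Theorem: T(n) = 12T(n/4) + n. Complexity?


a=12, b=4, c=1. log_4(12)=1.792 > c=1. Case 1: O(n^log_b(a)) = O(n^1.792)
Complexity: O(n^1.792)


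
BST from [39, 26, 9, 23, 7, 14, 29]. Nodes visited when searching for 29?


BST root = 39
Search for 29: compare at each node
Path: [39, 26, 29]


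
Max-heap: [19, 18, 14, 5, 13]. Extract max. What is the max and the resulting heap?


Max = 19
Replace root with last, heapify down
Resulting heap: [18, 13, 14, 5]


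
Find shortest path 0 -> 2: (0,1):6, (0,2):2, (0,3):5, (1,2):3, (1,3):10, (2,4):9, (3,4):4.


Dijkstra from 0:
Distances: {0: 0, 1: 5, 2: 2, 3: 5, 4: 9}
Shortest distance to 2 = 2, path = [0, 2]


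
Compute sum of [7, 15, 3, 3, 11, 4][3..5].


Prefix sums: [0, 7, 22, 25, 28, 39, 43]
Sum[3..5] = prefix[6] - prefix[3] = 43 - 25 = 18


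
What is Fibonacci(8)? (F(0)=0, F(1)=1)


F(n)=F(n-1)+F(n-2)
...F(6)=8, F(7)=13, F(8)=21


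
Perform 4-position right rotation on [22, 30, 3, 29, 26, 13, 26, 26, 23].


Right rotate by 4: [13, 26, 26, 23, 22, 30, 3, 29, 26]


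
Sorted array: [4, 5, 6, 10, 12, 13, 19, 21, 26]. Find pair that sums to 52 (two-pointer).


Two pointers: lo=0, hi=8
No pair sums to 52


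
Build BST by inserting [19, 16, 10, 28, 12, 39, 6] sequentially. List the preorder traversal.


Root = 19; build tree by BST insertion.
Preorder traversal: [19, 16, 10, 6, 12, 28, 39]


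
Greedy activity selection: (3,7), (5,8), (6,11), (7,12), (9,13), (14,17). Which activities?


Greedy: pick earliest-ending, then skip overlaps.
Selected (3 activities): [(3, 7), (7, 12), (14, 17)]


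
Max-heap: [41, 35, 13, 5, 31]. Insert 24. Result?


Append 24: [41, 35, 13, 5, 31, 24]
Bubble up: swap idx 5(24) with idx 2(13)
Result: [41, 35, 24, 5, 31, 13]


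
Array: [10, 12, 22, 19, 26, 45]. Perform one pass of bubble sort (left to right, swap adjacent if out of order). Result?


After one pass: [10, 12, 19, 22, 26, 45]


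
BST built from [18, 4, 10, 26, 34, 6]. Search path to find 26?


BST root = 18
Search for 26: compare at each node
Path: [18, 26]


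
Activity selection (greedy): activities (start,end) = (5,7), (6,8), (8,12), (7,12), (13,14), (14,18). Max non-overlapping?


Greedy: pick earliest-ending, then skip overlaps.
Selected (4 activities): [(5, 7), (8, 12), (13, 14), (14, 18)]


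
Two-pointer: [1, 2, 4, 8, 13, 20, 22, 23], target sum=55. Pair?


Two pointers: lo=0, hi=7
No pair sums to 55


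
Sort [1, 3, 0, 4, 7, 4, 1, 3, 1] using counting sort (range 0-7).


Count array: [1, 3, 0, 2, 2, 0, 0, 1]
Reconstruct: [0, 1, 1, 1, 3, 3, 4, 4, 7]


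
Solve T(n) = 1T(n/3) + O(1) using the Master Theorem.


a=1, b=3, c=0. log_3(1)=0 = c=0. Case 2: O(n^c log n) = O(log n)
Complexity: O(log n)


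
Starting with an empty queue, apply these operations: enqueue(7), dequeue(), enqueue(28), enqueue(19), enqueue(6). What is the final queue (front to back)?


enqueue(7) -> [7]
dequeue() returns 7 -> []
enqueue(28) -> [28]
enqueue(19) -> [28, 19]
enqueue(6) -> [28, 19, 6]
Final queue (front to back): [28, 19, 6]


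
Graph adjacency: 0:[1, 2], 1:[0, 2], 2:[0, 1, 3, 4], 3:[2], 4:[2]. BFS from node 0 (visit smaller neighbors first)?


BFS queue: start with [0]
Visit order: [0, 1, 2, 3, 4]


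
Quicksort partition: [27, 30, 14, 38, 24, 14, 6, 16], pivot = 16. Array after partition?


Elements <= 16 go left of pivot.
Result: [14, 14, 6, 16, 24, 30, 27, 38], pivot at index 3


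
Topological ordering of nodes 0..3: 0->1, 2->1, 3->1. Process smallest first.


Kahn's algorithm, process smallest node first
Order: [0, 2, 3, 1]


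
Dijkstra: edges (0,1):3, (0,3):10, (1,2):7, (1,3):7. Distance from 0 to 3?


Dijkstra from 0:
Distances: {0: 0, 1: 3, 2: 10, 3: 10}
Shortest distance to 3 = 10, path = [0, 3]


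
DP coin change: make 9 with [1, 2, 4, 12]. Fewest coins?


dp[0]=0; dp[i]=1+min(dp[i-c] for c in coins)
...dp[4]=1, dp[5]=2, dp[6]=2, dp[7]=3, dp[8]=2, dp[9]=3
Minimum coins for 9 = 3


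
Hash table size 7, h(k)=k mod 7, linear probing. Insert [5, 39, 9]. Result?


Insertions: 5->slot 5; 39->slot 4; 9->slot 2
Table: [None, None, 9, None, 39, 5, None]


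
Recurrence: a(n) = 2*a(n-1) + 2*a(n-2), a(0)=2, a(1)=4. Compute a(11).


Build bottom-up:
...a(9)=13376, a(10)=36544, a(11)=2*36544+2*13376=99840


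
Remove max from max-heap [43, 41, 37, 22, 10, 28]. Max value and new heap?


Max = 43
Replace root with last, heapify down
Resulting heap: [41, 28, 37, 22, 10]


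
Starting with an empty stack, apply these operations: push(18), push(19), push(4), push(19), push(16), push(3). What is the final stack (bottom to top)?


push(18) -> [18]
push(19) -> [18, 19]
push(4) -> [18, 19, 4]
push(19) -> [18, 19, 4, 19]
push(16) -> [18, 19, 4, 19, 16]
push(3) -> [18, 19, 4, 19, 16, 3]
Final stack (bottom to top): [18, 19, 4, 19, 16, 3]


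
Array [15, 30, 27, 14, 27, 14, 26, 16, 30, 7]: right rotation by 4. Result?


Right rotate by 4: [26, 16, 30, 7, 15, 30, 27, 14, 27, 14]


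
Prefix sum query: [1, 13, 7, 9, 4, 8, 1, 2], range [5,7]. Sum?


Prefix sums: [0, 1, 14, 21, 30, 34, 42, 43, 45]
Sum[5..7] = prefix[8] - prefix[5] = 45 - 34 = 11


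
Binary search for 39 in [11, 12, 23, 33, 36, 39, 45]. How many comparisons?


Search for 39:
[0,6] mid=3 arr[3]=33
[4,6] mid=5 arr[5]=39
Total: 2 comparisons
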